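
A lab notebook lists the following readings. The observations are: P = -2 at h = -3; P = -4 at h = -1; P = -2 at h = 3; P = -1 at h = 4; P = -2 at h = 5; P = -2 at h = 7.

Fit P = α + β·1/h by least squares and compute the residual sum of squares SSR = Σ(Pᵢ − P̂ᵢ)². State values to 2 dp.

SSR = 1.22

The normal equations are: 6·α + (-57/140)·β = -13;  (-57/140)·α + (237281/176400)·β = 429/140.
det = 6·(237281/176400) − (-57/140)² = 92963/11760.
α = ((-13)·(237281/176400) − (-57/140)·(429/140))/(92963/11760) = -220352/107265; β = (6·(429/140) − (-57/140)·(-13))/(92963/11760) = 11844/7151.
Residuals: 65042/107265, -31048/107265, -53398/107265, 68672/107265, -5942/21453, -19558/107265; SSR = 130768/107265.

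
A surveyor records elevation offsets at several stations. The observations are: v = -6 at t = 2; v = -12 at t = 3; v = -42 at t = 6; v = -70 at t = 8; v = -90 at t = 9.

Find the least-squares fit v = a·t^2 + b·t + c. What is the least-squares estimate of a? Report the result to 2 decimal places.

From the data, Σt^2·t^2 = 12050, Σt^2·t = 1492, Σt^2 = 194, Σt·t = 194, Σt = 28, Σ1 = 5.
For Mᵀv: Σt^2·v = -13414, Σt·v = -1670, Σv = -220.
So MᵀM·[a, b, c]ᵀ = Mᵀv: [[12050, 1492, 194]; [1492, 194, 28]; [194, 28, 5]]·[a, b, c]ᵀ = [-13414, -1670, -220]ᵀ.
Row-reducing yields a = -529/519, b = -343/519, c = -130/173.

a = -1.02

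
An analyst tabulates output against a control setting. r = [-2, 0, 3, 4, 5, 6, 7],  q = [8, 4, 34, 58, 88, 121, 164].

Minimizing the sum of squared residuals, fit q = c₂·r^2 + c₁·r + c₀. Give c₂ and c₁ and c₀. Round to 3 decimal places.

c₂ = 2.967, c₁ = 2.274, c₀ = 1.764

Forming AᵀA = [[4675, 767, 139]; [767, 139, 23]; [139, 23, 7]] and Aᵀq = [15858, 2632, 477]ᵀ gives AᵀA·[c₂, c₁, c₀]ᵀ = Aᵀq.
Inverting the 3×3 Gram matrix, [c₂, c₁, c₀]ᵀ = [21787/7344, 16697/7344, 1619/918]ᵀ.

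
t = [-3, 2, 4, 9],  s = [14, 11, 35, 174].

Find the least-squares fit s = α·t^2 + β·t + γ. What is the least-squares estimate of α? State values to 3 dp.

From the data, Σt^2·t^2 = 6914, Σt^2·t = 774, Σt^2 = 110, Σt·t = 110, Σt = 12, Σ1 = 4.
For Mᵀs: Σt^2·s = 14824, Σt·s = 1686, Σs = 234.
Normal equations: [[6914, 774, 110]; [774, 110, 12]; [110, 12, 4]]·[α, β, γ]ᵀ = [14824, 1686, 234]ᵀ.
Solving the 3×3 system (Gaussian elimination) gives α = 71/35, β = 1458/1295, γ = -859/1295.

α = 2.029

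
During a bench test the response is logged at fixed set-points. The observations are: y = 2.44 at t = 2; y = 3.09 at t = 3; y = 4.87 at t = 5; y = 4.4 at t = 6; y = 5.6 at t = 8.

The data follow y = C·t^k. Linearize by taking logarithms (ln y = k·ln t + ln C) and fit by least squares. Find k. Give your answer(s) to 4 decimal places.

Taking logs, ln y = k·ln t + ln C, so regress ln y on ln t.
Over the data: Σln t = 7.2724, Σ(ln t)² = 11.8122, Σln y = 6.8076, Σln t·ln y = 10.6427.
Normal system: [[11.8122, 7.2724]; [7.2724, 5]]·[k, ln C]ᵀ = [10.6427, 6.8076]ᵀ.
Solving (det = 6.1731): k = 0.60027, ln C = 0.48844.

k = 0.6003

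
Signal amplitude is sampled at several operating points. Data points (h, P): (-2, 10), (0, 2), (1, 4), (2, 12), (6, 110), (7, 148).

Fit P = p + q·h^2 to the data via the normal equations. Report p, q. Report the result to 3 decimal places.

p = 0.310, q = 3.023

The normal equations are: 6·p + 94·q = 286;  94·p + 3730·q = 11304.
Δ = 6·3730 − 94² = 13544.
p = (286·3730 − 94·11304)/13544 = 1051/3386; q = (6·11304 − 94·286)/13544 = 10235/3386.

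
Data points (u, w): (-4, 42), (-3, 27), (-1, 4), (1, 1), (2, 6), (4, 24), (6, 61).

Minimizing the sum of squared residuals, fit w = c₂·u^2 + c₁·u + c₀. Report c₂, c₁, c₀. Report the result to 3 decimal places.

Normal-equation sums: Σu^2·u^2 = 1907, Σu^2·u = 197, Σu^2 = 83, Σu·u = 83, Σu = 5, Σ1 = 7.
For Aᵀw: Σu^2·w = 3524, Σu·w = 222, Σw = 165.
Inverting the 3×3 Gram matrix, [c₂, c₁, c₀]ᵀ = [13771/6792, -14971/6792, 1251/1132]ᵀ.

c₂ = 2.028, c₁ = -2.204, c₀ = 1.105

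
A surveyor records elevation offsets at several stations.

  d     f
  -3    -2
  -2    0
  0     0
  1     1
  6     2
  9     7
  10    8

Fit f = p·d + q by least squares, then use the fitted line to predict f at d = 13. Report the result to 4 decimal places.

The normal system AᵀA·[p, q]ᵀ = Aᵀf is [[231, 21]; [21, 7]]·[p, q]ᵀ = [162, 16]ᵀ.
Eliminating q: 7·(row 1) − 21·(row 2) gives 1176·p = 7·162 − 21·16 = 798, so p = 19/28.
Then q = (16 − 21·(19/28))/7 = 1/4.
At d = 13: f̂ = (19/28)·(13) + (1/4)·(1) = 127/14.

f̂ = 9.0714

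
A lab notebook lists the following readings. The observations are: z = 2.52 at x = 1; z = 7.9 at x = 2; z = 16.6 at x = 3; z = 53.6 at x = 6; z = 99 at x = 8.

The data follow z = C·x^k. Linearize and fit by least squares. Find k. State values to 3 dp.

With ln zᵢ as the transformed response and ln xᵢ as the regressor:
AᵀA = [[9.2219, 5.6630]; [5.6630, 5]], rhs = [21.2083, 14.3772]ᵀ  (here Σln x = 5.6630, Σ(ln x)² = 9.2219, Σln z = 14.3772, Σln x·ln z = 21.2083).
Slope k = (n·Σln x·ln z − Σln x·Σln z)/(n·Σ(ln x)² − (Σln x)²) = (5·21.2083 − 5.6630·14.3772)/14.0403 = 1.75383; ln C = (Σln z − k·Σln x)/n = 0.88907.

k = 1.754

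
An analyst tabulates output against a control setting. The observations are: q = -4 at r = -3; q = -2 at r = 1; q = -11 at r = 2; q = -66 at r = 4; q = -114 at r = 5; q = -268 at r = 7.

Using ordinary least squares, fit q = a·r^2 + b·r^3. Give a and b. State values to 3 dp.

The normal equations are: 3380·a + 20746·b = -17120;  20746·a + 138164·b = -110380.
det = 3380·138164 − 20746² = 36597804.
a = ((-17120)·138164 − 20746·(-110380))/36597804 = -6285350/3049817; b = (3380·(-110380) − 20746·(-17120))/36597804 = -1492740/3049817.

a = -2.061, b = -0.489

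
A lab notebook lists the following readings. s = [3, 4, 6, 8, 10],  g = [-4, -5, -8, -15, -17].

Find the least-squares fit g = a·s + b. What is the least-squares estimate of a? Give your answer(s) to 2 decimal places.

The normal equations are: 225·a + 31·b = -370;  31·a + 5·b = -49.
Δ = 225·5 − 31² = 164.
a = ((-370)·5 − 31·(-49))/164 = -331/164; b = (225·(-49) − 31·(-370))/164 = 445/164.

a = -2.02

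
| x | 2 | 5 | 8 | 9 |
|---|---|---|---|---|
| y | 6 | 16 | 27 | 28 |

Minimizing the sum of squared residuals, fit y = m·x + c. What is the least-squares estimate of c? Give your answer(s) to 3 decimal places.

The normal system MᵀM·[m, c]ᵀ = Mᵀy is [[174, 24]; [24, 4]]·[m, c]ᵀ = [560, 77]ᵀ.
Eliminating c: 4·(row 1) − 24·(row 2) gives 120·m = 4·560 − 24·77 = 392, so m = 49/15.
Then c = (77 − 24·(49/15))/4 = -7/20.

c = -0.350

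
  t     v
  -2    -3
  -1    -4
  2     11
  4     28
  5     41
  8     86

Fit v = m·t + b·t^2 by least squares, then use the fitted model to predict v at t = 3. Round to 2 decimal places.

Setting ∂/∂m … = 0 gives: 114·m + 700·b = 1037;  700·m + 5010·b = 7005.
det = 114·5010 − 700² = 81140.
m = (1037·5010 − 700·7005)/81140 = 29187/8114; b = (114·7005 − 700·1037)/81140 = 7267/8114.
At t = 3: v̂ = (29187/8114)·(3) + (7267/8114)·(9) = 76482/4057.

v̂ = 18.85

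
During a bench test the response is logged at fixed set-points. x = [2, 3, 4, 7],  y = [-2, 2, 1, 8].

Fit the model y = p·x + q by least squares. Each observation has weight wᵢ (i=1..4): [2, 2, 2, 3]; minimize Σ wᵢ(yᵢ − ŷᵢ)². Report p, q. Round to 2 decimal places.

p = 1.87, q = -5.22

Forming AᵀWA = [[205, 39]; [39, 9]] and AᵀWy = [180, 26]ᵀ gives AᵀWA·[p, q]ᵀ = AᵀWy.
Eliminating q: 9·(row 1) − 39·(row 2) gives 324·p = 9·180 − 39·26 = 606, so p = 101/54.
Then q = (26 − 39·(101/54))/9 = -845/162.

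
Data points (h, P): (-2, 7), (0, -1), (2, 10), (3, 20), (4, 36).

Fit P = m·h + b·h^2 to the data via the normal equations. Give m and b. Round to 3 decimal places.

m = 0.643, b = 2.074

The normal equations are: 33·m + 91·b = 210;  91·m + 369·b = 824.
det = 33·369 − 91² = 3896.
m = (210·369 − 91·824)/3896 = 1253/1948; b = (33·824 − 91·210)/3896 = 4041/1948.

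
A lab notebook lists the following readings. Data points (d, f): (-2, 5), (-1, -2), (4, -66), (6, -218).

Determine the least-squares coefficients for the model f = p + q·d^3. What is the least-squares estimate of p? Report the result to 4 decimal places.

Forming MᵀM = [[4, 271]; [271, 50817]] and Mᵀf = [-281, -51350]ᵀ gives MᵀM·[p, q]ᵀ = Mᵀf.
det = 4·50817 − 271² = 129827.
p = ((-281)·50817 − 271·(-51350))/129827 = -363727/129827; q = (4·(-51350) − 271·(-281))/129827 = -129249/129827.

p = -2.8016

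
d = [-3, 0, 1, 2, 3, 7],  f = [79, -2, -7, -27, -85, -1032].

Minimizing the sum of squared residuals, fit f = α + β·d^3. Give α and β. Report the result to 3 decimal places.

α = -2.967, β = -3.001

Compute the Gram sums: Σ1 = 6, Σd^3 = 352, Σd^3·d^3 = 119172.
And Σf = -1074, Σd^3·f = -358627.
Normal equations: [[6, 352]; [352, 119172]]·[α, β]ᵀ = [-1074, -358627]ᵀ.
Eliminating β: 119172·(row 1) − 352·(row 2) gives 591128·α = 119172·(-1074) − 352·(-358627) = -1754024, so α = -219253/73891.
Then β = ((-358627) − 352·(-219253/73891))/119172 = -886857/295564.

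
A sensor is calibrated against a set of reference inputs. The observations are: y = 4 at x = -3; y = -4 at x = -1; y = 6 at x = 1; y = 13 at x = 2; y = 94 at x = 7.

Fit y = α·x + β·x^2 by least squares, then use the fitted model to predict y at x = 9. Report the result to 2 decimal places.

ŷ = 147.16

Setting ∂/∂α … = 0 gives: 64·α + 324·β = 682;  324·α + 2500·β = 4696.
(Σx·x = 64, Σx·x^2 = 324, Σx^2·x^2 = 2500, Σx·y = 682, Σx^2·y = 4696.)
Δ = 64·2500 − 324² = 55024.
α = (682·2500 − 324·4696)/55024 = 22937/6878; β = (64·4696 − 324·682)/55024 = 9947/6878.
At x = 9: ŷ = (22937/6878)·(9) + (9947/6878)·(81) = 506070/3439.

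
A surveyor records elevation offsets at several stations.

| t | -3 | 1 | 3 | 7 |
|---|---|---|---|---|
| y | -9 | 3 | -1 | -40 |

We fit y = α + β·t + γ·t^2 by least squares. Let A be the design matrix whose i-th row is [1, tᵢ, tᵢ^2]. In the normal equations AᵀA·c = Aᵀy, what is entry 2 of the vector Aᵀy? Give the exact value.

Entry 2 ↔ basis t, so (Aᵀy)_{2} = Σᵢ (t)·yᵢ = (-3)·(-9) + (1)·(3) + (3)·(-1) + (7)·(-40) = -253.

-253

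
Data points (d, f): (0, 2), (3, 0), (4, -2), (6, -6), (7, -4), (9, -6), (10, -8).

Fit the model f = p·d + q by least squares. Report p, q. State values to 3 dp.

Compute the Gram sums: Σd·d = 291, Σd = 39, Σ1 = 7.
And Σd·f = -206, Σf = -24.
XᵀX·[p, q]ᵀ = Xᵀf becomes [[291, 39]; [39, 7]]·[p, q]ᵀ = [-206, -24]ᵀ.
Eliminating q: 7·(row 1) − 39·(row 2) gives 516·p = 7·(-206) − 39·(-24) = -506, so p = -253/258.
Then q = ((-24) − 39·(-253/258))/7 = 175/86.

p = -0.981, q = 2.035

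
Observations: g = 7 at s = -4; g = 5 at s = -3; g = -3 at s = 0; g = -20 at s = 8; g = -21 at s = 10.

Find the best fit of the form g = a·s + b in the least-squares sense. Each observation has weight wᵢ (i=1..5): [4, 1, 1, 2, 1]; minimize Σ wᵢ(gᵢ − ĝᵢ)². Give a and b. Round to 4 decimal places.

From the data, Σwᵢ·s·s = 301, Σwᵢ·s = 7, Σwᵢ·1 = 9.
For XᵀWg: Σwᵢ·s·g = -657, Σwᵢ·g = -31.
Eliminating b: 9·(row 1) − 7·(row 2) gives 2660·a = 9·(-657) − 7·(-31) = -5696, so a = -1424/665.
Then b = ((-31) − 7·(-1424/665))/9 = -169/95.

a = -2.1414, b = -1.7789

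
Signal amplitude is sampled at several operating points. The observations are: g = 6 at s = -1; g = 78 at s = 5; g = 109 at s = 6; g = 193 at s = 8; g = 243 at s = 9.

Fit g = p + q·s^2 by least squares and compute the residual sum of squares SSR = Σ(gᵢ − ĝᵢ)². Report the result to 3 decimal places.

SSR = 1.346

Setting ∂/∂p … = 0 gives: 5·p + 207·q = 629;  207·p + 12579·q = 37915.
(Σ1 = 5, Σs^2 = 207, Σs^2·s^2 = 12579, Σg = 629, Σs^2·g = 37915.)
Eliminating q: 12579·(row 1) − 207·(row 2) gives 20046·p = 12579·629 − 207·37915 = 63786, so p = 10631/3341.
Then q = (37915 − 207·(10631/3341))/12579 = 29686/10023.
Residuals: -1441/10023, 7751/10023, -2694/3341, 2642/10023, -290/3341; SSR = 13490/10023.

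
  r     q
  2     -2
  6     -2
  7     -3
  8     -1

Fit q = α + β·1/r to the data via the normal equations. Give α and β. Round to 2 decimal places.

α = -1.96, β = -0.19

Sums needed: Σ1 = 4, Σ1/r = 157/168, Σ1/r·1/r = 8857/28224.
For Xᵀq: Σq = -8, Σ1/r·q = -317/168.
So XᵀX·[α, β]ᵀ = Xᵀq: [[4, 157/168]; [157/168, 8857/28224]]·[α, β]ᵀ = [-8, -317/168]ᵀ.
Eliminating β: (8857/28224)·(row 1) − (157/168)·(row 2) gives (3593/9408)·α = (8857/28224)·(-8) − (157/168)·(-317/168) = -2343/3136, so α = -7029/3593.
Then β = ((-317/168) − (157/168)·(-7029/3593))/(8857/28224) = -672/3593.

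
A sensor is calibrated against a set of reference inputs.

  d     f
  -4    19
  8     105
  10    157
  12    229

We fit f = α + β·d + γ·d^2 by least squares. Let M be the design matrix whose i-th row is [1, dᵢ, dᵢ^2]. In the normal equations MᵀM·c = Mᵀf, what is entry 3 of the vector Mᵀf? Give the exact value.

55700

Entry 3 ↔ basis d^2, so (Mᵀf)_{3} = Σᵢ (d^2)·fᵢ = (16)·(19) + (64)·(105) + (100)·(157) + (144)·(229) = 55700.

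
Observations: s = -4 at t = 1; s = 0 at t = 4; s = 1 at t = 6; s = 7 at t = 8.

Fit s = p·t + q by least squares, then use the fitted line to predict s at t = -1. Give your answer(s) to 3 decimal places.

With design matrix X, XᵀX = [[117, 19]; [19, 4]] and Xᵀs = [58, 4]ᵀ.
Eliminating q: 4·(row 1) − 19·(row 2) gives 107·p = 4·58 − 19·4 = 156, so p = 156/107.
Then q = (4 − 19·(156/107))/4 = -634/107.
At t = -1: ŝ = (156/107)·(-1) + (-634/107)·(1) = -790/107.

ŝ = -7.383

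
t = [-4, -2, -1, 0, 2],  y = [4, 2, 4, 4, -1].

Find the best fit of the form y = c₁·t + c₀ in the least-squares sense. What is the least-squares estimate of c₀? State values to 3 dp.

c₀ = 1.950

Setting ∂/∂c₁ … = 0 gives: 25·c₁ + (-5)·c₀ = -26;  (-5)·c₁ + 5·c₀ = 13.
Δ = 25·5 − (-5)² = 100.
c₁ = ((-26)·5 − (-5)·13)/100 = -13/20; c₀ = (25·13 − (-5)·(-26))/100 = 39/20.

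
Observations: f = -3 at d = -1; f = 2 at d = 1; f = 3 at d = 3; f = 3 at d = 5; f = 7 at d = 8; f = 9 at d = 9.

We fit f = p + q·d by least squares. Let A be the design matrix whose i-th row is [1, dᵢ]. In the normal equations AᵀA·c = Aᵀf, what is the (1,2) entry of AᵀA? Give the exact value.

Row 1 ↔ basis 1, column 2 ↔ basis d, so (AᵀA)_{1,2} = Σᵢ d = (1)·(-1) + (1)·(1) + (1)·(3) + (1)·(5) + (1)·(8) + (1)·(9) = 25.

25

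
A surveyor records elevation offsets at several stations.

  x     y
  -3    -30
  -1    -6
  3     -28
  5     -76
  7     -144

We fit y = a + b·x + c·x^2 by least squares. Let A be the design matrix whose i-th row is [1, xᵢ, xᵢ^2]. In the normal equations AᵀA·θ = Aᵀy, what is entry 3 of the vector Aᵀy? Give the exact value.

-9484

Entry 3 ↔ basis x^2, so (Aᵀy)_{3} = Σᵢ (x^2)·yᵢ = (9)·(-30) + (1)·(-6) + (9)·(-28) + (25)·(-76) + (49)·(-144) = -9484.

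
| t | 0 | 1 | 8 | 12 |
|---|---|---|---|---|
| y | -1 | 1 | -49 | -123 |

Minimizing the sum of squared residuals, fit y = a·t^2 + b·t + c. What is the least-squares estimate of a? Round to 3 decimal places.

a = -1.044

Normal-equation sums: Σt^2·t^2 = 24833, Σt^2·t = 2241, Σt^2 = 209, Σt·t = 209, Σt = 21, Σ1 = 4.
Right-hand side: Σt^2·y = -20847, Σt·y = -1867, Σy = -172.
So MᵀM·[a, b, c]ᵀ = Mᵀy: [[24833, 2241, 209]; [2241, 209, 21]; [209, 21, 4]]·[a, b, c]ᵀ = [-20847, -1867, -172]ᵀ.
Solving the 3×3 system (Gaussian elimination) gives a = -1715/1643, b = 19123/8215, c = -5597/8215.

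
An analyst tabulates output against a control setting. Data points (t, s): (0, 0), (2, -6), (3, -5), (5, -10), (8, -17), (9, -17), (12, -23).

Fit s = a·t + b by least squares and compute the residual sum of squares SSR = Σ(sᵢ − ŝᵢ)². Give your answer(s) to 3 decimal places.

Sums needed: Σt·t = 327, Σt = 39, Σ1 = 7.
Moment sums: Σt·s = -642, Σs = -78.
Δ = 327·7 − 39² = 768.
a = ((-642)·7 − 39·(-78))/768 = -121/64; b = (327·(-78) − 39·(-642))/768 = -39/64.
Residuals: 39/64, -103/64, 41/32, 1/16, -81/64, 5/8, 19/64; SSR = 107/16.

SSR = 6.688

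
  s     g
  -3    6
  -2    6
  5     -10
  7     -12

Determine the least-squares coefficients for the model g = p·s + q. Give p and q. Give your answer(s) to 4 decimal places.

Compute the Gram sums: Σs·s = 87, Σs = 7, Σ1 = 4.
Right-hand side: Σs·g = -164, Σg = -10.
det = 87·4 − 7² = 299.
p = ((-164)·4 − 7·(-10))/299 = -586/299; q = (87·(-10) − 7·(-164))/299 = 278/299.

p = -1.9599, q = 0.9298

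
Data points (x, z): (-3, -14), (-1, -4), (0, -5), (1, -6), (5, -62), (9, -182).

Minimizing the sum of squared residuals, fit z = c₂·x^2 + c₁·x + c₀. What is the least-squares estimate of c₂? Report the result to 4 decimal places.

c₂ = -1.9777

Entries of MᵀM: Σx^2·x^2 = 7269, Σx^2·x = 827, Σx^2 = 117, Σx·x = 117, Σx = 11, Σ1 = 6.
Moment sums: Σx^2·z = -16428, Σx·z = -1908, Σz = -273.
Normal equations: [[7269, 827, 117]; [827, 117, 11]; [117, 11, 6]]·[c₂, c₁, c₀]ᵀ = [-16428, -1908, -273]ᵀ.
Solving the 3×3 system (Gaussian elimination) gives c₂ = -3807/1925, c₁ = -156/77, c₀ = -6201/1925.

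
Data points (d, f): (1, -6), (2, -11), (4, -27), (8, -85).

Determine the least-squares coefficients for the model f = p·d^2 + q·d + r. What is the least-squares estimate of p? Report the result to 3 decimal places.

Forming AᵀA = [[4369, 585, 85]; [585, 85, 15]; [85, 15, 4]] and Aᵀf = [-5922, -816, -129]ᵀ gives AᵀA·[p, q, r]ᵀ = Aᵀf.
Solving the 3×3 system (Gaussian elimination) gives p = -199/186, q = -511/310, r = -10/3.

p = -1.070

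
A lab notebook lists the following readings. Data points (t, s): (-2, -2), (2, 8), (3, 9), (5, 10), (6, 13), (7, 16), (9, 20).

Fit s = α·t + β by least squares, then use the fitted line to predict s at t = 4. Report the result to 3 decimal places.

ŝ = 10.032

Entries of AᵀA: Σt·t = 208, Σt = 30, Σ1 = 7.
Moment sums: Σt·s = 467, Σs = 74.
Normal equations: [[208, 30]; [30, 7]]·[α, β]ᵀ = [467, 74]ᵀ.
Determinant 208·7 − 30² = 556.
α = (467·7 − 30·74)/556 = 1049/556; β = (208·74 − 30·467)/556 = 691/278.
At t = 4: ŝ = (1049/556)·(4) + (691/278)·(1) = 2789/278.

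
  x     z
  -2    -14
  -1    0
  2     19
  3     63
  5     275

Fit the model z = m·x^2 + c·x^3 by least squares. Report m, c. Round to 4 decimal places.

Compute the Gram sums: Σx^2·x^2 = 739, Σx^2·x^3 = 3367, Σx^3·x^3 = 16483.
Moment sums: Σx^2·z = 7462, Σx^3·z = 36340.
Δ = 739·16483 − 3367² = 844248.
m = (7462·16483 − 3367·36340)/844248 = 106561/140708; c = (739·36340 − 3367·7462)/844248 = 288451/140708.

m = 0.7573, c = 2.0500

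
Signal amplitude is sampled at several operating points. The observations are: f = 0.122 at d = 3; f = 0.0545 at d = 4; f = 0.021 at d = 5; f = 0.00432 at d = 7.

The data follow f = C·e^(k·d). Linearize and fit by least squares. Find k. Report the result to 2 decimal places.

Let Y = ln f. Fitting Y = k·d + ln C by least squares:
Σd = 19.0000, Σ(d)² = 99.0000, Σln f = -14.3210, Σd·ln f = -75.3771.
Equations: 99.0000·k + 19.0000·ln C = -75.3771;  19.0000·k + 4·ln C = -14.3210.
Δ = 99.0000·4 − (19.0000)² = 35.0000; k = (-75.3771·4 − 19.0000·-14.3210)/35.0000 = -0.84026, ln C = (99.0000·-14.3210 − 19.0000·-75.3771)/35.0000 = 0.41096.

k = -0.84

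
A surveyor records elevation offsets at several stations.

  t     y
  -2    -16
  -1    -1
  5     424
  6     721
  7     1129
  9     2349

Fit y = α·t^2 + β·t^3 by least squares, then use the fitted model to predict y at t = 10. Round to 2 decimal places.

Sums needed: Σt^2·t^2 = 10900, Σt^2·t^3 = 86724, Σt^3·t^3 = 711436.
Moment sums: Σt^2·y = 282081, Σt^3·y = 2308533.
Normal equations: [[10900, 86724]; [86724, 711436]]·[α, β]ᵀ = [282081, 2308533]ᵀ.
Δ = 10900·711436 − 86724² = 233600224.
α = (282081·711436 − 86724·2308533)/233600224 = 5424573/2654548; β = (10900·2308533 − 86724·282081)/233600224 = 21869283/7300007.
At t = 10: ŷ = (5424573/2654548)·(100) + (21869283/7300007)·(1000) = 23361040575/7300007.

ŷ = 3200.14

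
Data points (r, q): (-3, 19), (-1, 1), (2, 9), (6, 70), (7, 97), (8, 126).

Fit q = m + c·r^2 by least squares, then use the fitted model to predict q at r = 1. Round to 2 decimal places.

Sums needed: Σ1 = 6, Σr^2 = 163, Σr^2·r^2 = 7891.
For Aᵀq: Σq = 322, Σr^2·q = 15545.
Normal equations: [[6, 163]; [163, 7891]]·[m, c]ᵀ = [322, 15545]ᵀ.
Determinant 6·7891 − 163² = 20777.
m = (322·7891 − 163·15545)/20777 = 7067/20777; c = (6·15545 − 163·322)/20777 = 40784/20777.
At r = 1: q̂ = (7067/20777)·(1) + (40784/20777)·(1) = 47851/20777.

q̂ = 2.30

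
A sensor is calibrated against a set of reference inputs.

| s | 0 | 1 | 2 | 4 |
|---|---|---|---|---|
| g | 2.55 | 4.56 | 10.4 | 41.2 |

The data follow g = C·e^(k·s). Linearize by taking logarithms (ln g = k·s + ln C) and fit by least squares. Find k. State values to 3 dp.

With ln gᵢ as the transformed response and sᵢ as the regressor:
Σs = 7.0000, Σ(s)² = 21.0000, Σln g = 8.5137, Σs·ln g = 21.0747.
Equations: 21.0000·k + 7.0000·ln C = 21.0747;  7.0000·k + 4·ln C = 8.5137.
Slope k = (n·Σs·ln g − Σs·Σln g)/(n·Σ(s)² − (Σs)²) = (4·21.0747 − 7.0000·8.5137)/35.0000 = 0.70580; ln C = (Σln g − k·Σs)/n = 0.89326.

k = 0.706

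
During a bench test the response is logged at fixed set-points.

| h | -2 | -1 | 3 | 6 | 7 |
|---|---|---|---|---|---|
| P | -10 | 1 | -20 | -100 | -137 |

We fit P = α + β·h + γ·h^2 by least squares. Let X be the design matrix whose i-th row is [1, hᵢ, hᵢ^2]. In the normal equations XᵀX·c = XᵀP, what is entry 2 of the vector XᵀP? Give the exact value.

-1600

Entry 2 ↔ basis h, so (XᵀP)_{2} = Σᵢ (h)·Pᵢ = (-2)·(-10) + (-1)·(1) + (3)·(-20) + (6)·(-100) + (7)·(-137) = -1600.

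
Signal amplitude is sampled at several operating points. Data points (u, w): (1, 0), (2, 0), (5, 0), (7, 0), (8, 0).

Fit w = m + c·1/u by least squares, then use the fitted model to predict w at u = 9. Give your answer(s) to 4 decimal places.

MᵀM·[m, c]ᵀ = Mᵀw reads: 5·m + (551/280)·c = 0;  (551/280)·m + (103961/78400)·c = 0.
Eliminating c: (103961/78400)·(row 1) − (551/280)·(row 2) gives (54051/19600)·m = (103961/78400)·0 − (551/280)·0 = 0, so m = 0.
Then c = (0 − (551/280)·0)/(103961/78400) = 0.
At u = 9: ŵ = (0)·(1) + (0)·(1/9) = 0.

ŵ = 0.0000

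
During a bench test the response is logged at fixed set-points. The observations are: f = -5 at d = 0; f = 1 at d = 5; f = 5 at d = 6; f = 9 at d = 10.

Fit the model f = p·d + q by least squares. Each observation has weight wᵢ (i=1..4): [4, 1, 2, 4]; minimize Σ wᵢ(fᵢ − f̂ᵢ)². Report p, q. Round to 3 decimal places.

p = 1.414, q = -4.872

Forming MᵀWM = [[497, 57]; [57, 11]] and MᵀWf = [425, 27]ᵀ gives MᵀWM·[p, q]ᵀ = MᵀWf.
det = 497·11 − 57² = 2218.
p = (425·11 − 57·27)/2218 = 1568/1109; q = (497·27 − 57·425)/2218 = -5403/1109.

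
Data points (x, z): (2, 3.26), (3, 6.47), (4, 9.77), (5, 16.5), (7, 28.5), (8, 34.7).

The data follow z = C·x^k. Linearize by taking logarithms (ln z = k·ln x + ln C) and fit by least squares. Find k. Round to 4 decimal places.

k = 1.7297

Linearized form: ln z = k·ln x + ln C. From the 6 transformed points,
Sums: Σln x = 8.8128, Σ(ln x)² = 14.3101, Σln z = 15.0282, Σln x·ln z = 24.4359.
Normal system: [[14.3101, 8.8128]; [8.8128, 6]]·[k, ln C]ᵀ = [24.4359, 15.0282]ᵀ.
Δ = 14.3101·6 − (8.8128)² = 8.1947; k = (24.4359·6 − 8.8128·15.0282)/8.1947 = 1.72966, ln C = (14.3101·15.0282 − 8.8128·24.4359)/8.1947 = -0.03584.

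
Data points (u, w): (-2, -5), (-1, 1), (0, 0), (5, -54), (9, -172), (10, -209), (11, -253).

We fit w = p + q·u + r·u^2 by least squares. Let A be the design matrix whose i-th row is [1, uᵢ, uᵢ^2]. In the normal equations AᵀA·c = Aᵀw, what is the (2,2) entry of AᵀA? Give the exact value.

332

Row 2 ↔ basis u, column 2 ↔ basis u, so (AᵀA)_{2,2} = Σᵢ (u)·(u) = (-2)·(-2) + (-1)·(-1) + (0)·(0) + (5)·(5) + (9)·(9) + (10)·(10) + (11)·(11) = 332.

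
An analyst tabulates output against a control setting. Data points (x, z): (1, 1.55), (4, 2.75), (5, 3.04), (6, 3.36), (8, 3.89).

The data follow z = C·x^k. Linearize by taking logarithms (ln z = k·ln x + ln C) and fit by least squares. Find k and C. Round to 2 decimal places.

k = 0.44, C = 1.53

With ln zᵢ as the transformed response and ln xᵢ as the regressor:
AᵀA = [[12.0466, 6.8669]; [6.8669, 5]], rhs = [8.1881, 5.1321]ᵀ  (here Σln x = 6.8669, Σ(ln x)² = 12.0466, Σln z = 5.1321, Σln x·ln z = 8.1881).
Δ = 12.0466·5 − (6.8669)² = 13.0781; k = (8.1881·5 − 6.8669·5.1321)/13.0781 = 0.43576, ln C = (12.0466·5.1321 − 6.8669·8.1881)/13.0781 = 0.42795, so C = exp(0.42795) = 1.53411.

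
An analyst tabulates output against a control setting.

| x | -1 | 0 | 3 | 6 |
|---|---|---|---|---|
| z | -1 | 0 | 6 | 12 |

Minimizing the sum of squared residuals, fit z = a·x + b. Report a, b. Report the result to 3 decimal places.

a = 1.900, b = 0.450

Sums needed: Σx·x = 46, Σx = 8, Σ1 = 4.
For Mᵀz: Σx·z = 91, Σz = 17.
Normal equations: [[46, 8]; [8, 4]]·[a, b]ᵀ = [91, 17]ᵀ.
det = 46·4 − 8² = 120.
a = (91·4 − 8·17)/120 = 19/10; b = (46·17 − 8·91)/120 = 9/20.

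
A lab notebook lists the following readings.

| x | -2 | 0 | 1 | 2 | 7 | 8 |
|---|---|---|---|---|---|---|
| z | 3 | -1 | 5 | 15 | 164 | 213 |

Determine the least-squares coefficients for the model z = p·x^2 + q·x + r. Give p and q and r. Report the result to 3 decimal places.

The normal equations are: 6530·p + 856·q + 122·r = 21745;  856·p + 122·q + 16·r = 2881;  122·p + 16·q + 6·r = 399.
Solving the 3×3 system (Gaussian elimination) gives p = 43969/14865, q = 92693/29730, r = -19403/9910.

p = 2.958, q = 3.118, r = -1.958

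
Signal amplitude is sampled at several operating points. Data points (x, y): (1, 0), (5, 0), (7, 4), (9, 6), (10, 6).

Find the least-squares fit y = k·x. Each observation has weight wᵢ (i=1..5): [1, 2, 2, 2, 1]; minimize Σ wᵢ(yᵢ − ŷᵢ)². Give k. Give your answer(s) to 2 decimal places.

k = 0.55

Setting ∂/∂k … = 0 gives: 411·k = 224.
(Σwᵢ·x·x = 411, Σwᵢ·x·y = 224.)
Hence k = 224 / 411 ≈ 0.545012.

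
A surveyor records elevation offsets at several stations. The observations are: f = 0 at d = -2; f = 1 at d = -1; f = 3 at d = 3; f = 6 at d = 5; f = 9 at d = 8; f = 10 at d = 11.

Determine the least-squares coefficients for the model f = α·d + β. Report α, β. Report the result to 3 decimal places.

α = 0.813, β = 1.583

Setting ∂/∂α … = 0 gives: 224·α + 24·β = 220;  24·α + 6·β = 29.
det = 224·6 − 24² = 768.
α = (220·6 − 24·29)/768 = 13/16; β = (224·29 − 24·220)/768 = 19/12.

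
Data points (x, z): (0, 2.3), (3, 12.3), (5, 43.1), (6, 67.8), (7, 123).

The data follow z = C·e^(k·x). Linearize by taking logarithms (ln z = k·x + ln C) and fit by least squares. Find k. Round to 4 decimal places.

With ln zᵢ as the transformed response and xᵢ as the regressor:
Σx = 21.0000, Σ(x)² = 119.0000, Σln z = 16.1348, Σx·ln z = 85.3311.
Equations: 119.0000·k + 21.0000·ln C = 85.3311;  21.0000·k + 5·ln C = 16.1348.
Slope k = (n·Σx·ln z − Σx·Σln z)/(n·Σ(x)² − (Σx)²) = (5·85.3311 − 21.0000·16.1348)/154.0000 = 0.57029; ln C = (Σln z − k·Σx)/n = 0.83173.

k = 0.5703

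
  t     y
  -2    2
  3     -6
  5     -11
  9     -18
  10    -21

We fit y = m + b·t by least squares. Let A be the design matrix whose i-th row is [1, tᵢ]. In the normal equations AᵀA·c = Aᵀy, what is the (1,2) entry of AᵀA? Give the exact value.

Row 1 ↔ basis 1, column 2 ↔ basis t, so (AᵀA)_{1,2} = Σᵢ t = (1)·(-2) + (1)·(3) + (1)·(5) + (1)·(9) + (1)·(10) = 25.

25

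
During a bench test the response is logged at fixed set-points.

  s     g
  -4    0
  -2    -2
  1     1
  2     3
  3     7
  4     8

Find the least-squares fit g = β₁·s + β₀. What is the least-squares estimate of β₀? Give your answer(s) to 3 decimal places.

β₀ = 2.092

The normal equations are: 50·β₁ + 4·β₀ = 64;  4·β₁ + 6·β₀ = 17.
det = 50·6 − 4² = 284.
β₁ = (64·6 − 4·17)/284 = 79/71; β₀ = (50·17 − 4·64)/284 = 297/142.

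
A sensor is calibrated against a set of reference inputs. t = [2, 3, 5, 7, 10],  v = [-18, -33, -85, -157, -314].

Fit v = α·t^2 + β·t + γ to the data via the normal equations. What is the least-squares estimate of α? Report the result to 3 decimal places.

α = -2.998

Compute the Gram sums: Σt^2·t^2 = 13123, Σt^2·t = 1503, Σt^2 = 187, Σt·t = 187, Σt = 27, Σ1 = 5.
Right-hand side: Σt^2·v = -41587, Σt·v = -4799, Σv = -607.
So MᵀM·[α, β, γ]ᵀ = Mᵀv: [[13123, 1503, 187]; [1503, 187, 27]; [187, 27, 5]]·[α, β, γ]ᵀ = [-41587, -4799, -607]ᵀ.
Inverting the 3×3 Gram matrix, [α, β, γ]ᵀ = [-8692/2899, -2987/2899, -10728/2899]ᵀ.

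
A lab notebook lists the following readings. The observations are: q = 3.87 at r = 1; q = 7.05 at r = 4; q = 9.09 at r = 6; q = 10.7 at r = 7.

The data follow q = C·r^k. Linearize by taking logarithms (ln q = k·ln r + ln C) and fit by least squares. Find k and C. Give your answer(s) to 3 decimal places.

k = 0.499, C = 3.787

Let Y = ln q. Fitting Y = k·ln r + ln C by least squares:
AᵀA = [[8.9188, 5.1240]; [5.1240, 4]], rhs = [11.2745, 7.8837]ᵀ  (here Σln r = 5.1240, Σ(ln r)² = 8.9188, Σln q = 7.8837, Σln r·ln q = 11.2745).
Solving (det = 9.4201): k = 0.49916, ln C = 1.33151, so C = exp(1.33151) = 3.78675.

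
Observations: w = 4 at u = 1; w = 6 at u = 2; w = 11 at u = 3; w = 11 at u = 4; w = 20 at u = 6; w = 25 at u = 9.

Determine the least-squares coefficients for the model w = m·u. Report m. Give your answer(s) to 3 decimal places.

m = 2.980

The normal system AᵀA·[m]ᵀ = Aᵀw is [[147]]·[m]ᵀ = [438]ᵀ.
Hence m = 438 / 147 ≈ 2.97959.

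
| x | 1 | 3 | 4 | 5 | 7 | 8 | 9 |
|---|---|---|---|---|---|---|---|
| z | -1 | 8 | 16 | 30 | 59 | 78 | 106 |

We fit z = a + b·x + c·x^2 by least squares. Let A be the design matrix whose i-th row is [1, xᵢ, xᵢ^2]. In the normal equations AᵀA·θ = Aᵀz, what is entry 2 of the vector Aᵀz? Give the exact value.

Entry 2 ↔ basis x, so (Aᵀz)_{2} = Σᵢ (x)·zᵢ = (1)·(-1) + (3)·(8) + (4)·(16) + (5)·(30) + (7)·(59) + (8)·(78) + (9)·(106) = 2228.

2228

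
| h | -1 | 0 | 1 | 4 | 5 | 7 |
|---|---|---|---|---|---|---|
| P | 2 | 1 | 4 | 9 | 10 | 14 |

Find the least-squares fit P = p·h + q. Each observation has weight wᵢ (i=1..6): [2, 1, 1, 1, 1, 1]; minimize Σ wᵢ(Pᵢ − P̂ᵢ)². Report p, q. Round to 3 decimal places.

p = 1.545, q = 2.690

Forming AᵀWA = [[93, 15]; [15, 7]] and AᵀWP = [184, 42]ᵀ gives AᵀWA·[p, q]ᵀ = AᵀWP.
Determinant 93·7 − 15² = 426.
p = (184·7 − 15·42)/426 = 329/213; q = (93·42 − 15·184)/426 = 191/71.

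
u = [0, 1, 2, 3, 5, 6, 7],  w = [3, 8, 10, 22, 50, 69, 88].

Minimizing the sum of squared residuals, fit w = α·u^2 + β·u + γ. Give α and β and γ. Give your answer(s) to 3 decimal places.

α = 1.508, β = 1.728, γ = 3.069

Setting ∂/∂α … = 0 gives: 4420·α + 720·β + 124·γ = 8292;  720·α + 124·β + 24·γ = 1374;  124·α + 24·β + 7·γ = 250.
Row-reducing yields α = 3833/2541, β = 2927/1694, γ = 1114/363.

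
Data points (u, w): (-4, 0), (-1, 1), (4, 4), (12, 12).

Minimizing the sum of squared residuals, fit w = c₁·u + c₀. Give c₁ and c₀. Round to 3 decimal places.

c₁ = 0.765, c₀ = 2.147

The normal system MᵀM·[c₁, c₀]ᵀ = Mᵀw is [[177, 11]; [11, 4]]·[c₁, c₀]ᵀ = [159, 17]ᵀ.
Eliminating c₀: 4·(row 1) − 11·(row 2) gives 587·c₁ = 4·159 − 11·17 = 449, so c₁ = 449/587.
Then c₀ = (17 − 11·(449/587))/4 = 1260/587.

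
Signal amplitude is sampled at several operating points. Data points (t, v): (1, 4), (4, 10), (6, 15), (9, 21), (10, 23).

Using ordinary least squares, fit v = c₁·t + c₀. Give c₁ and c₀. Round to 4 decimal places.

The normal equations are: 234·c₁ + 30·c₀ = 553;  30·c₁ + 5·c₀ = 73.
(Σt·t = 234, Σt = 30, Σ1 = 5, Σt·v = 553, Σv = 73.)
Δ = 234·5 − 30² = 270.
c₁ = (553·5 − 30·73)/270 = 115/54; c₀ = (234·73 − 30·553)/270 = 82/45.

c₁ = 2.1296, c₀ = 1.8222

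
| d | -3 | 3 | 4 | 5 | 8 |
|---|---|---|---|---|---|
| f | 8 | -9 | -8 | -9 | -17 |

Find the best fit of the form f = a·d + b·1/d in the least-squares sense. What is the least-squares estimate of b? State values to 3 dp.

b = -6.273

With design matrix A, AᵀA = [[123, 5]; [5, 4901/14400]] and Aᵀf = [-264, -1391/120]ᵀ.
Determinant 123·(4901/14400) − 5² = 80941/4800.
a = ((-264)·(4901/14400) − 5·(-1391/120))/(80941/4800) = -153088/80941; b = (123·(-1391/120) − 5·(-264))/(80941/4800) = -507720/80941.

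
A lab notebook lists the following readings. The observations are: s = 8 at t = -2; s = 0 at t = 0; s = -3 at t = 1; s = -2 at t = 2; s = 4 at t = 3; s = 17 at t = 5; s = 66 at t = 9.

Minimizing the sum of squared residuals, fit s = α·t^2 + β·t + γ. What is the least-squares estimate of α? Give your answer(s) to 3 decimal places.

α = 1.046

The normal equations are: 7300·α + 882·β + 124·γ = 5828;  882·α + 124·β + 18·γ = 668;  124·α + 18·β + 7·γ = 90.
Inverting the 3×3 Gram matrix, [α, β, γ]ᵀ = [145544/139089, -91102/46363, -87134/139089]ᵀ.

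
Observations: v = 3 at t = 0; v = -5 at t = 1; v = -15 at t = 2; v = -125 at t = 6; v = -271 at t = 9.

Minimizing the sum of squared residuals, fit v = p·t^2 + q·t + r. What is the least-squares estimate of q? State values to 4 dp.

q = -2.9615

The normal equations are: 7874·p + 954·q + 122·r = -26516;  954·p + 122·q + 18·r = -3224;  122·p + 18·q + 5·r = -413.
Solving the 3×3 system (Gaussian elimination) gives p = -67/22, q = -77/26, r = 339/143.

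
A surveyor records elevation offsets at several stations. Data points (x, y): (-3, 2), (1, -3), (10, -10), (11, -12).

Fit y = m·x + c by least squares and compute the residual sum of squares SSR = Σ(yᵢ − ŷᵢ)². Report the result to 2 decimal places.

SSR = 1.42

With design matrix M, MᵀM = [[231, 19]; [19, 4]] and Mᵀy = [-241, -23]ᵀ.
Δ = 231·4 − 19² = 563.
m = ((-241)·4 − 19·(-23))/563 = -527/563; c = (231·(-23) − 19·(-241))/563 = -734/563.
Residuals: 279/563, -428/563, 374/563, -225/563; SSR = 802/563.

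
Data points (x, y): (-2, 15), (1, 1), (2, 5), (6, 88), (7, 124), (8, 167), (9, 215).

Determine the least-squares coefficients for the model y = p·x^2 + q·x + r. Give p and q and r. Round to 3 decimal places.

Sums needed: Σx^2·x^2 = 14387, Σx^2·x = 1801, Σx^2 = 239, Σx·x = 239, Σx = 31, Σ1 = 7.
Moment sums: Σx^2·y = 37428, Σx·y = 4648, Σy = 615.
So MᵀM·[p, q, r]ᵀ = Mᵀy: [[14387, 1801, 239]; [1801, 239, 31]; [239, 31, 7]]·[p, q, r]ᵀ = [37428, 4648, 615]ᵀ.
Inverting the 3×3 Gram matrix, [p, q, r]ᵀ = [847541/286818, -760945/286818, -61427/47803]ᵀ.

p = 2.955, q = -2.653, r = -1.285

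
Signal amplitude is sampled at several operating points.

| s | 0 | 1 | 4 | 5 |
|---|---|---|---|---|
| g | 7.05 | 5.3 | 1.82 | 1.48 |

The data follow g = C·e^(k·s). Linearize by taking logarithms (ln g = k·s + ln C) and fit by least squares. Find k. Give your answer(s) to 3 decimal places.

k = -0.324

Let Y = ln g. Fitting Y = k·s + ln C by least squares:
AᵀA = [[42.0000, 10.0000]; [10.0000, 4]], rhs = [6.0233, 4.6116]ᵀ  (here Σs = 10.0000, Σ(s)² = 42.0000, Σln g = 4.6116, Σs·ln g = 6.0233).
Solving (det = 68.0000): k = -0.32387, ln C = 1.96258.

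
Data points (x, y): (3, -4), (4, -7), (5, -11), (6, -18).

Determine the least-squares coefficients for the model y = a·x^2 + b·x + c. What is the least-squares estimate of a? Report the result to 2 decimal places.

a = -1.00

Normal-equation sums: Σx^2·x^2 = 2258, Σx^2·x = 432, Σx^2 = 86, Σx·x = 86, Σx = 18, Σ1 = 4.
Moment sums: Σx^2·y = -1071, Σx·y = -203, Σy = -40.
AᵀA·[a, b, c]ᵀ = Aᵀy becomes [[2258, 432, 86]; [432, 86, 18]; [86, 18, 4]]·[a, b, c]ᵀ = [-1071, -203, -40]ᵀ.
Inverting the 3×3 Gram matrix, [a, b, c]ᵀ = [-1, 22/5, -83/10]ᵀ.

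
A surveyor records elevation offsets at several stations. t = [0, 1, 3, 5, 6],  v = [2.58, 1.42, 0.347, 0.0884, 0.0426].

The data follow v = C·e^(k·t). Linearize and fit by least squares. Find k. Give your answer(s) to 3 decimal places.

k = -0.687

With ln vᵢ as the transformed response and tᵢ as the regressor:
XᵀX = [[71.0000, 15.0000]; [15.0000, 5]], rhs = [-33.8895, -5.3418]ᵀ  (here Σt = 15.0000, Σ(t)² = 71.0000, Σln v = -5.3418, Σt·ln v = -33.8895).
Δ = 71.0000·5 − (15.0000)² = 130.0000; k = (-33.8895·5 − 15.0000·-5.3418)/130.0000 = -0.68708, ln C = (71.0000·-5.3418 − 15.0000·-33.8895)/130.0000 = 0.99289.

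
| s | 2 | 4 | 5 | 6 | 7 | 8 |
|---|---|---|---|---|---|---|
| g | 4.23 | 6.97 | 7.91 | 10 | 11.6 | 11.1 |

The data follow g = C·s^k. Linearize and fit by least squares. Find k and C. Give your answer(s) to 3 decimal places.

k = 0.748, C = 2.500

Linearized form: ln g = k·ln s + ln C. From the 6 transformed points,
AᵀA = [[16.3136, 9.5060]; [9.5060, 6]], rhs = [20.9200, 12.6125]ᵀ  (here Σln s = 9.5060, Σ(ln s)² = 16.3136, Σln g = 12.6125, Σln s·ln g = 20.9200).
Solving (det = 7.5177): k = 0.74838, ln C = 0.91639, so C = exp(0.91639) = 2.50025.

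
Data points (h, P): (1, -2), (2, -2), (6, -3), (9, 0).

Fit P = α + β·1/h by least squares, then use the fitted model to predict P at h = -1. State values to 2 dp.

P̂ = -0.63

The normal system XᵀX·[α, β]ᵀ = XᵀP is [[4, 16/9]; [16/9, 209/162]]·[α, β]ᵀ = [-7, -7/2]ᵀ.
Determinant 4·(209/162) − (16/9)² = 2.
α = ((-7)·(209/162) − (16/9)·(-7/2))/2 = -455/324; β = (4·(-7/2) − (16/9)·(-7))/2 = -7/9.
At h = -1: P̂ = (-455/324)·(1) + (-7/9)·(-1) = -203/324.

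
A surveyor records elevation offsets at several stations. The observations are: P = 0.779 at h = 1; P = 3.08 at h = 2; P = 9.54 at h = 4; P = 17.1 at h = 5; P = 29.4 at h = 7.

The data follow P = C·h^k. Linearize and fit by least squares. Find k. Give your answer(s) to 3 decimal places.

k = 1.860

Taking logs, ln P = k·ln h + ln C, so regress ln P on ln h.
Σln h = 5.6348, Σ(ln h)² = 8.7791, Σln P = 9.3508, Σln h·ln P = 15.0550.
Equations: 8.7791·k + 5.6348·ln C = 15.0550;  5.6348·k + 5·ln C = 9.3508.
Solving (det = 12.1448): k = 1.85967, ln C = -0.22562.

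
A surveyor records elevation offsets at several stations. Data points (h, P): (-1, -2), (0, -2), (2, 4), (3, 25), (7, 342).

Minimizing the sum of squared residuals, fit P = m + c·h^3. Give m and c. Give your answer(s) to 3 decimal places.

m = -2.273, c = 1.004

With design matrix X, XᵀX = [[5, 377]; [377, 118443]] and XᵀP = [367, 118015]ᵀ.
Eliminating c: 118443·(row 1) − 377·(row 2) gives 450086·m = 118443·367 − 377·118015 = -1023074, so m = -39349/17311.
Then c = (118015 − 377·(-39349/17311))/118443 = 225858/225043.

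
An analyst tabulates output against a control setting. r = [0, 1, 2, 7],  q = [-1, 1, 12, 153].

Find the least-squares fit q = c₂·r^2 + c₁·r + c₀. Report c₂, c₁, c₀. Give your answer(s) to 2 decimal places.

c₂ = 3.13, c₁ = 0.17, c₀ = -1.39

Sums needed: Σr^2·r^2 = 2418, Σr^2·r = 352, Σr^2 = 54, Σr·r = 54, Σr = 10, Σ1 = 4.
Right-hand side: Σr^2·q = 7546, Σr·q = 1096, Σq = 165.
Normal equations: [[2418, 352, 54]; [352, 54, 10]; [54, 10, 4]]·[c₂, c₁, c₀]ᵀ = [7546, 1096, 165]ᵀ.
Solving the 3×3 system (Gaussian elimination) gives c₂ = 5917/1892, c₁ = 317/1892, c₀ = -2627/1892.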